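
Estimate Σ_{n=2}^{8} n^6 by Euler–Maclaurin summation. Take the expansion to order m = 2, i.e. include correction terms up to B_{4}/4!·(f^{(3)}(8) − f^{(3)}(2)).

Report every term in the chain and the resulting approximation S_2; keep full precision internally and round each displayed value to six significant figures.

S_2 ≈ 446963

Integral: ∫_2^8 x^6 dx = 299575.
Endpoint term: (f(2) + f(8))/2 = (64.0000 + 262144)/2 = 131104.
Running total after boundary: 430679.
Order-1 term: 1/12 · (196608 − 192.000) = 16368.0.
Running total after k=1: 447047.
Order-2 term: −1/720 · (61440.0 − 960.000) = -84.0000.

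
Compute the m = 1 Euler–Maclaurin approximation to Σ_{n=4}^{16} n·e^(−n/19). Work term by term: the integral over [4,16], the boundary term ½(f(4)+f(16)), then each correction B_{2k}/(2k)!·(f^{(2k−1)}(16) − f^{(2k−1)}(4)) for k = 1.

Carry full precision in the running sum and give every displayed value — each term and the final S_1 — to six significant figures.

S_1 ≈ 72.5743

∫_4^16 x·e^(−x/19) dx evaluates to 67.5552.
Boundary: ½(f(4) + f(16)) = ½(3.24063 + 6.89284) = 5.06674.
Running total after boundary: 72.6219.
Correction k=1: B_{2}/2! · (f^{(1)}(16) − f^{(1)}(4)) = 1/12 · (0.0680215 − 0.639598) = -0.0476314.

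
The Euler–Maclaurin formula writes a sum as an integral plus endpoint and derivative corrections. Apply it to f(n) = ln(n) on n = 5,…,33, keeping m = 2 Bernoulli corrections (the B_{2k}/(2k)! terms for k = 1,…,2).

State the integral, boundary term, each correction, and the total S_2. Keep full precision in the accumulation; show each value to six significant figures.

S_2 ≈ 81.8764

The integral term ∫_5^33 ln(x) dx = 79.3376.
Boundary: ½(f(5) + f(33)) = ½(1.60944 + 3.49651) = 2.55297.
Running total after boundary: 81.8905.
Order-1 term: 1/12 · (0.0303030 − 0.200000) = -0.0141414.
After k=1: 81.8764.
Order-2 term: −1/720 · (5.56529e-05 − 0.0160000) = 2.21449e-05.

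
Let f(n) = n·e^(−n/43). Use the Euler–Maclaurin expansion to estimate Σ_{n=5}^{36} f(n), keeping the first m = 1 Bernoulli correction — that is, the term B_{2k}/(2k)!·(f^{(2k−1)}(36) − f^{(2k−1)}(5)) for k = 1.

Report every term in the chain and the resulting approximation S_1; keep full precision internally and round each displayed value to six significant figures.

S_1 ≈ 376.767

The integral term ∫_5^36 x·e^(−x/43) dx = 366.809.
½[f(5) + f(36)] = ½[4.45113 + 15.5850] = 10.0181.
So far: 376.827.
Order-1 term: 1/12 · (0.0704749 − 0.786712) = -0.0596864.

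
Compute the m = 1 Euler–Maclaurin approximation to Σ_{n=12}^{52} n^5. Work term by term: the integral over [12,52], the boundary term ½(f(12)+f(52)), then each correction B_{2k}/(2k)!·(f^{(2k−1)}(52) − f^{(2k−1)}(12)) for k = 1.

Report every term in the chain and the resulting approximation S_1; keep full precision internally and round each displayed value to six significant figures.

∫_12^52 x^5 dx evaluates to 3.29460e+09.
½[f(12) + f(52)] = ½[248832 + 3.80204e+08] = 1.90226e+08.
So far: 3.48483e+09.
Correction k=1: B_{2}/2! · (f^{(1)}(52) − f^{(1)}(12)) = 1/12 · (3.65581e+07 − 103680) = 3.03787e+06.

S_1 ≈ 3.48787e+09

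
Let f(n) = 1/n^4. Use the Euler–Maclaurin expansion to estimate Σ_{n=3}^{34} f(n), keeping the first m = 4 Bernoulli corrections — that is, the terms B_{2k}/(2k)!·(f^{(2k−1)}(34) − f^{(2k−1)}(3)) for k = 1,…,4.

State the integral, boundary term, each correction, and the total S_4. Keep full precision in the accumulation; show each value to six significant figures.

S_4 ≈ 0.0198144

The integral term ∫_3^34 1/x^4 dx = 0.0123372.
Boundary: ½(f(3) + f(34)) = ½(0.0123457 + 7.48315e-07) = 0.00617321.
Integral + boundary = 0.0185104.
Order-1 term: 1/12 · (-8.80370e-08 − (-0.0164609)) = 0.00137173.
After k=1: 0.0198821.
Order-2 term: −1/720 · (-2.28470e-09 − (-0.0548697)) = -7.62079e-05.
After k=2: 0.0198059.
Order-3 term: 1/30240 · (-1.10677e-10 − (-0.341411)) = 1.12901e-05.
After k=3: 0.0198172.
Order-4 term: −1/1209600 · (-8.61675e-12 − (-3.41411)) = -2.82251e-06.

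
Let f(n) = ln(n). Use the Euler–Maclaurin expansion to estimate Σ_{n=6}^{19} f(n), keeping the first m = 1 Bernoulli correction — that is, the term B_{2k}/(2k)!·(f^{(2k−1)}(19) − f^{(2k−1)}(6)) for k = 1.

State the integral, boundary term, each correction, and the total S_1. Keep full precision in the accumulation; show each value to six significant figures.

S_1 ≈ 34.5524

The integral term ∫_6^19 ln(x) dx = 32.1938.
Boundary: ½(f(6) + f(19)) = ½(1.79176 + 2.94444) = 2.36810.
Integral + boundary = 34.5619.
Order-1 term: 1/12 · (0.0526316 − 0.166667) = -0.00950292.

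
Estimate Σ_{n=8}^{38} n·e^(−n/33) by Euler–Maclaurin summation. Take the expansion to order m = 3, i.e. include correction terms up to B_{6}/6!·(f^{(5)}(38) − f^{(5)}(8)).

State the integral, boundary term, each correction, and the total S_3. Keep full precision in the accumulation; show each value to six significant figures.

S_3 ≈ 330.066

The integral term ∫_8^38 x·e^(−x/33) dx = 320.974.
Endpoint term: (f(8) + f(38))/2 = (6.27779 + 12.0140)/2 = 9.14588.
So far: 330.120.
Correction k=1: B_{2}/2! · (f^{(1)}(38) − f^{(1)}(8)) = 1/12 · (-0.0479026 − 0.594487) = -0.0535325.
After k=1: 330.066.
Correction k=2: B_{4}/4! · (f^{(3)}(38) − f^{(3)}(8)) = −1/720 · (0.000536650 − 0.00198708) = 2.01449e-06.
After k=2: 330.066.
Correction k=3: B_{6}/6! · (f^{(5)}(38) − f^{(5)}(8)) = 1/30240 · (1.02598e-06 − 3.14808e-06) = -7.01755e-11.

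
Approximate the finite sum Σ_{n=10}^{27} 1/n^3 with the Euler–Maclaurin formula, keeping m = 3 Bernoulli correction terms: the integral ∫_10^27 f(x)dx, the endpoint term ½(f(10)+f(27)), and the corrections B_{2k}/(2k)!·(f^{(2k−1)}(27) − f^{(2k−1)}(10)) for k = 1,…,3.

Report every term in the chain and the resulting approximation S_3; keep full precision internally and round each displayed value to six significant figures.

∫_10^27 1/x^3 dx evaluates to 0.00431413.
Endpoint term: (f(10) + f(27))/2 = (0.00100000 + 5.08053e-05)/2 = 0.000525403.
Integral + boundary = 0.00483953.
Order-1 term: 1/12 · (-5.64503e-06 − (-0.000300000)) = 2.45296e-05.
Partial sum through k=1: 0.00486406.
Order-2 term: −1/720 · (-1.54870e-07 − (-6.00000e-05)) = -8.31182e-08.
Partial sum through k=2: 0.00486398.
Order-3 term: 1/30240 · (-8.92258e-09 − (-2.52000e-05)) = 8.33038e-10.

S_3 ≈ 0.00486398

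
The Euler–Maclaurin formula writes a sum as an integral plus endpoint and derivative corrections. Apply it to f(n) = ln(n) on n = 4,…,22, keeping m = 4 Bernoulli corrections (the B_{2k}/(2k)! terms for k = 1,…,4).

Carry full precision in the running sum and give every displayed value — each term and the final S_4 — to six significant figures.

∫_4^22 ln(x) dx evaluates to 44.4578.
½[f(4) + f(22)] = ½[1.38629 + 3.09104] = 2.23867.
So far: 46.6964.
k=1: B_{2}/(2)! × [f^{(1)}(22) − f^{(1)}(4)] = 1/12 × (0.0454545 − 0.250000) = -0.0170455.
After k=1: 46.6794.
k=2: B_{4}/(4)! × [f^{(3)}(22) − f^{(3)}(4)] = −1/720 × (0.000187829 − 0.0312500) = 4.31419e-05.
After k=2: 46.6794.
k=3: B_{6}/(6)! × [f^{(5)}(22) − f^{(5)}(4)] = 1/30240 × (4.65691e-06 − 0.0234375) = -7.74896e-07.
After k=3: 46.6794.
k=4: B_{8}/(8)! × [f^{(7)}(22) − f^{(7)}(4)] = −1/1209600 × (2.88651e-07 − 0.0439453) = 3.63302e-08.

S_4 ≈ 46.6794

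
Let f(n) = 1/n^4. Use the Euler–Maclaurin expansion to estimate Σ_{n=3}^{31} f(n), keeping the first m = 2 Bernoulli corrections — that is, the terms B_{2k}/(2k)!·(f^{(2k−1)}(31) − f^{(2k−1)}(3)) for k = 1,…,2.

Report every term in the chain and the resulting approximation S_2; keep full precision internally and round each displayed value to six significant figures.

The integral term ∫_3^31 1/x^4 dx = 0.0123345.
Boundary: ½(f(3) + f(31)) = ½(0.0123457 + 1.08281e-06) = 0.00617338.
Integral + boundary = 0.0185079.
Correction k=1: B_{2}/2! · (f^{(1)}(31) − f^{(1)}(3)) = 1/12 · (-1.39718e-07 − (-0.0164609)) = 0.00137173.
Partial sum through k=1: 0.0198796.
Correction k=2: B_{4}/4! · (f^{(3)}(31) − f^{(3)}(3)) = −1/720 · (-4.36164e-09 − (-0.0548697)) = -7.62079e-05.

S_2 ≈ 0.0198034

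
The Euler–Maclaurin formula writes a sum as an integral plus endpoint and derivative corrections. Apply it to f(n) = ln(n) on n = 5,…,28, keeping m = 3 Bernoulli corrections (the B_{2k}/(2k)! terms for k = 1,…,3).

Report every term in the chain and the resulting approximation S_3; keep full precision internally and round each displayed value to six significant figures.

The integral term ∫_5^28 ln(x) dx = 62.2545.
Boundary: ½(f(5) + f(28)) = ½(1.60944 + 3.33220) = 2.47082.
Integral + boundary = 64.7254.
Order-1 term: 1/12 · (0.0357143 − 0.200000) = -0.0136905.
Running total after k=1: 64.7117.
Order-2 term: −1/720 · (9.11079e-05 − 0.0160000) = 2.20957e-05.
Running total after k=2: 64.7117.
Order-3 term: 1/30240 · (1.39451e-06 − 0.00768000) = -2.53922e-07.

S_3 ≈ 64.7117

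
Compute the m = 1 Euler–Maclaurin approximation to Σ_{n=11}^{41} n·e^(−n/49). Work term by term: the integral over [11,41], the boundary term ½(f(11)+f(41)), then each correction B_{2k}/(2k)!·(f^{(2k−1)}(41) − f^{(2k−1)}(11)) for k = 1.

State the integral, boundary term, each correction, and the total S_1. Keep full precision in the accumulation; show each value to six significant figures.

S_1 ≈ 451.993

The integral term ∫_11^41 x·e^(−x/49) dx = 438.766.
Endpoint term: (f(11) + f(41))/2 = (8.78816 + 17.7580)/2 = 13.2731.
Running total after boundary: 452.039.
Order-1 term: 1/12 · (0.0707139 − 0.619574) = -0.0457383.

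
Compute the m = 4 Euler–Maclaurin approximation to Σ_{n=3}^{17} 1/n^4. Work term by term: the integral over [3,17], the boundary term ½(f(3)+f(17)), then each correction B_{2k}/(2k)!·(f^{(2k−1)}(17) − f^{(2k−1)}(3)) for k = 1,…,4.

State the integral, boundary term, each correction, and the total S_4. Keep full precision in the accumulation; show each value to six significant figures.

∫_3^17 1/x^4 dx evaluates to 0.0122778.
Endpoint term: (f(3) + f(17))/2 = (0.0123457 + 1.19730e-05)/2 = 0.00617883.
Running total after boundary: 0.0184567.
k=1: B_{2}/(2)! × [f^{(1)}(17) − f^{(1)}(3)] = 1/12 × (-2.81719e-06 − (-0.0164609)) = 0.00137151.
Partial sum through k=1: 0.0198282.
k=2: B_{4}/(4)! × [f^{(3)}(17) − f^{(3)}(3)] = −1/720 × (-2.92441e-07 − (-0.0548697)) = -7.62075e-05.
Partial sum through k=2: 0.0197520.
k=3: B_{6}/(6)! × [f^{(5)}(17) − f^{(5)}(3)] = 1/30240 × (-5.66668e-08 − (-0.341411)) = 1.12901e-05.
Partial sum through k=3: 0.0197632.
k=4: B_{8}/(8)! × [f^{(7)}(17) − f^{(7)}(3)] = −1/1209600 × (-1.76471e-08 − (-3.41411)) = -2.82251e-06.

S_4 ≈ 0.0197604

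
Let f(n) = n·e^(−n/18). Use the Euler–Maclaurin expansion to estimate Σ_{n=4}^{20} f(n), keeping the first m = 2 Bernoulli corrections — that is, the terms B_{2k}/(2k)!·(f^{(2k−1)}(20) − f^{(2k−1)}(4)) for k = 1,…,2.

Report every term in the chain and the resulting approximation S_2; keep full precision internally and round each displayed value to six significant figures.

S_2 ≈ 96.7625

∫_4^20 x·e^(−x/18) dx evaluates to 91.9240.
Endpoint term: (f(4) + f(20))/2 = (3.20295 + 6.58386)/2 = 4.89340.
Running total after boundary: 96.8174.
k=1: B_{2}/(2)! × [f^{(1)}(20) − f^{(1)}(4)] = 1/12 × (-0.0365770 − 0.622796) = -0.0549477.
Running total after k=1: 96.7625.
k=2: B_{4}/(4)! × [f^{(3)}(20) − f^{(3)}(4)] = −1/720 × (0.00191916 − 0.00686503) = 6.86926e-06.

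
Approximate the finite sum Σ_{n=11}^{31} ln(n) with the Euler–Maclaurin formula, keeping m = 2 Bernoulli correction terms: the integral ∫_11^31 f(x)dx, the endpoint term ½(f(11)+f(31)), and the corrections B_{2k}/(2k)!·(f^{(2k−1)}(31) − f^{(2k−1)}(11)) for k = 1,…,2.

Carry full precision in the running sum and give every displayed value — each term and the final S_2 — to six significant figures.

S_2 ≈ 62.9878

The integral term ∫_11^31 ln(x) dx = 60.0768.
½[f(11) + f(31)] = ½[2.39790 + 3.43399] = 2.91594.
So far: 62.9927.
Order-1 term: 1/12 · (0.0322581 − 0.0909091) = -0.00488759.
Partial sum through k=1: 62.9878.
Order-2 term: −1/720 · (6.71344e-05 − 0.00150263) = 1.99374e-06.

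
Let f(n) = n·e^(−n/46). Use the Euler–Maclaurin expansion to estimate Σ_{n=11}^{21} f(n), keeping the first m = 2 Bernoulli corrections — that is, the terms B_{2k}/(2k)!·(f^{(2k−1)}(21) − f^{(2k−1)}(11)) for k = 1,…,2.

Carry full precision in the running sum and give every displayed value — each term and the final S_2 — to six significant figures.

S_2 ≈ 122.898

∫_11^21 x·e^(−x/46) dx evaluates to 111.937.
Boundary: ½(f(11) + f(21)) = ½(8.66043 + 13.3031) = 10.9818.
Running total after boundary: 122.919.
Correction k=1: B_{2}/2! · (f^{(1)}(21) − f^{(1)}(11)) = 1/12 · (0.344284 − 0.599042) = -0.0212298.
Running total after k=1: 122.898.
Correction k=2: B_{4}/4! · (f^{(3)}(21) − f^{(3)}(11)) = −1/720 · (0.000761461 − 0.00102725) = 3.69155e-07.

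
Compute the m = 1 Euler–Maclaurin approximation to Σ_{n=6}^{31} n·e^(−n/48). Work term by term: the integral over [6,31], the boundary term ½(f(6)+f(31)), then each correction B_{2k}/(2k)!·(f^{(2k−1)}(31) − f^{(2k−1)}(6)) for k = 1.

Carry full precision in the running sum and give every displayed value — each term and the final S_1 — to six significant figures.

Integral: ∫_6^31 x·e^(−x/48) dx = 299.569.
½[f(6) + f(31)] = ½[5.29498 + 16.2510] = 10.7730.
So far: 310.342.
Order-1 term: 1/12 · (0.185663 − 0.772185) = -0.0488768.

S_1 ≈ 310.293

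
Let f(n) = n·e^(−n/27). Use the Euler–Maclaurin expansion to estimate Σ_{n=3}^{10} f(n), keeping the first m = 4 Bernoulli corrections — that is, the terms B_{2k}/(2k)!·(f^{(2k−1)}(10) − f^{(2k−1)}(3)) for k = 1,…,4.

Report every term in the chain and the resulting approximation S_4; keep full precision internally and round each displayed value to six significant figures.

Integral: ∫_3^10 x·e^(−x/27) dx = 35.0318.
½[f(3) + f(10)] = ½[2.68452 + 6.90479] = 4.79465.
Integral + boundary = 39.8264.
Correction k=1: B_{2}/2! · (f^{(1)}(10) − f^{(1)}(3)) = 1/12 · (0.434746 − 0.795413) = -0.0300556.
After k=1: 39.7964.
Correction k=2: B_{4}/4! · (f^{(3)}(10) − f^{(3)}(3)) = −1/720 · (0.00249068 − 0.00354608) = 1.46584e-06.
After k=2: 39.7964.
Correction k=3: B_{6}/6! · (f^{(5)}(10) − f^{(5)}(3)) = 1/30240 · (6.01508e-06 − 8.23190e-06) = -7.33076e-11.
After k=3: 39.7964.
Correction k=4: B_{8}/8! · (f^{(7)}(10) − f^{(7)}(3)) = −1/1209600 · (1.18156e-08 − 1.59115e-08) = 3.38615e-15.

S_4 ≈ 39.7964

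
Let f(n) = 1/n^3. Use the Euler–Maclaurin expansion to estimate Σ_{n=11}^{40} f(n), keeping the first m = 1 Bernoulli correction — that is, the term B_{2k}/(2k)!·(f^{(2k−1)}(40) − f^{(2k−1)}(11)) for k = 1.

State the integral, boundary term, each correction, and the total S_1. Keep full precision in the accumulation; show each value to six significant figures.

Integral: ∫_11^40 1/x^3 dx = 0.00381973.
½[f(11) + f(40)] = ½[0.000751315 + 1.56250e-05] = 0.000383470.
Running total after boundary: 0.00420320.
k=1: B_{2}/(2)! × [f^{(1)}(40) − f^{(1)}(11)] = 1/12 × (-1.17187e-06 − (-0.000204904)) = 1.69777e-05.

S_1 ≈ 0.00422018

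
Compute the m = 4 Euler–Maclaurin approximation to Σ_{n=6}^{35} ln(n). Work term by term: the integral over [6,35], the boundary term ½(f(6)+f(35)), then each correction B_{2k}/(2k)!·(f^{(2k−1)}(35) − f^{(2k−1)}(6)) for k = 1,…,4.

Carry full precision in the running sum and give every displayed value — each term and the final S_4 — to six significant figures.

The integral term ∫_6^35 ln(x) dx = 84.6866.
Boundary: ½(f(6) + f(35)) = ½(1.79176 + 3.55535) = 2.67355.
So far: 87.3602.
Order-1 term: 1/12 · (0.0285714 − 0.166667) = -0.0115079.
Running total after k=1: 87.3487.
Order-2 term: −1/720 · (4.66472e-05 − 0.00925926) = 1.27953e-05.
Running total after k=2: 87.3487.
Order-3 term: 1/30240 · (4.56952e-07 − 0.00308642) = -1.02049e-07.
Running total after k=3: 87.3487.
Order-4 term: −1/1209600 · (1.11907e-08 − 0.00257202) = 2.12633e-09.

S_4 ≈ 87.3487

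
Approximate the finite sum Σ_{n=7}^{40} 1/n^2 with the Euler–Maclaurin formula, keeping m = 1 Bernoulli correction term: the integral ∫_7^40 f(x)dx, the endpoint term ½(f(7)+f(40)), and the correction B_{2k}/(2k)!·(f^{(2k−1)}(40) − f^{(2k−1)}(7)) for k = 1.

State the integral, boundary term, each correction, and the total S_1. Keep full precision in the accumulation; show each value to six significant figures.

Integral: ∫_7^40 1/x^2 dx = 0.117857.
½[f(7) + f(40)] = ½[0.0204082 + 0.000625000] = 0.0105166.
Integral + boundary = 0.128374.
Correction k=1: B_{2}/2! · (f^{(1)}(40) − f^{(1)}(7)) = 1/12 · (-3.12500e-05 − (-0.00583090)) = 0.000483304.

S_1 ≈ 0.128857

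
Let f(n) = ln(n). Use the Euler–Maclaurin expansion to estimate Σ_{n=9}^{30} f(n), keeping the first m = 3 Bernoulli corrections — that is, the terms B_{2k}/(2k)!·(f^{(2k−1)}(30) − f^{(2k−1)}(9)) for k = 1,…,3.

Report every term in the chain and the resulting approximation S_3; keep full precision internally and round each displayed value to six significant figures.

Integral: ∫_9^30 ln(x) dx = 61.2609.
Boundary: ½(f(9) + f(30)) = ½(2.19722 + 3.40120) = 2.79921.
Running total after boundary: 64.0601.
Correction k=1: B_{2}/2! · (f^{(1)}(30) − f^{(1)}(9)) = 1/12 · (0.0333333 − 0.111111) = -0.00648148.
After k=1: 64.0536.
Correction k=2: B_{4}/4! · (f^{(3)}(30) − f^{(3)}(9)) = −1/720 · (7.40741e-05 − 0.00274348) = 3.70751e-06.
After k=2: 64.0536.
Correction k=3: B_{6}/6! · (f^{(5)}(30) − f^{(5)}(9)) = 1/30240 · (9.87654e-07 − 0.000406442) = -1.34079e-08.

S_3 ≈ 64.0536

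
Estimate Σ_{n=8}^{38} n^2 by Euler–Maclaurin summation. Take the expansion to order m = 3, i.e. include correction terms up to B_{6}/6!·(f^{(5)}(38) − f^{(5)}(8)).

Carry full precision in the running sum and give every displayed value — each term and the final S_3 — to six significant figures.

S_3 ≈ 18879.0

Integral: ∫_8^38 x^2 dx = 18120.0.
½[f(8) + f(38)] = ½[64.0000 + 1444.00] = 754.000.
Integral + boundary = 18874.0.
k=1: B_{2}/(2)! × [f^{(1)}(38) − f^{(1)}(8)] = 1/12 × (76.0000 − 16.0000) = 5.00000.
After k=1: 18879.0.
k=2: B_{4}/(4)! × [f^{(3)}(38) − f^{(3)}(8)] = −1/720 × (0.00000 − 0.00000) = 0.00000.
After k=2: 18879.0.
k=3: B_{6}/(6)! × [f^{(5)}(38) − f^{(5)}(8)] = 1/30240 × (0.00000 − 0.00000) = 0.00000.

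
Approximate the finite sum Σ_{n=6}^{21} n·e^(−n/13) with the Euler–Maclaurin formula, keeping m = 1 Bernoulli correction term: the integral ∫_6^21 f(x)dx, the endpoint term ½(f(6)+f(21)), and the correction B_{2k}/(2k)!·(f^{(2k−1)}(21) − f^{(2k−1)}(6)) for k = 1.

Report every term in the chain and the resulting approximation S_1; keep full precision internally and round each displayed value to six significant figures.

∫_6^21 x·e^(−x/13) dx evaluates to 67.8115.
Boundary: ½(f(6) + f(21)) = ½(3.78188 + 4.17510) = 3.97849.
Integral + boundary = 71.7900.
Order-1 term: 1/12 · (-0.122347 − 0.339399) = -0.0384789.

S_1 ≈ 71.7515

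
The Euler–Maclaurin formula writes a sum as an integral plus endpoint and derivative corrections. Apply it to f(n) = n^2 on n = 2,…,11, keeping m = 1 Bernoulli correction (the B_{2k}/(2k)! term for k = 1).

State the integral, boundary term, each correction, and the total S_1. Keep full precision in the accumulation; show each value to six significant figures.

∫_2^11 x^2 dx evaluates to 441.000.
½[f(2) + f(11)] = ½[4.00000 + 121.000] = 62.5000.
Running total after boundary: 503.500.
Order-1 term: 1/12 · (22.0000 − 4.00000) = 1.50000.

S_1 ≈ 505.000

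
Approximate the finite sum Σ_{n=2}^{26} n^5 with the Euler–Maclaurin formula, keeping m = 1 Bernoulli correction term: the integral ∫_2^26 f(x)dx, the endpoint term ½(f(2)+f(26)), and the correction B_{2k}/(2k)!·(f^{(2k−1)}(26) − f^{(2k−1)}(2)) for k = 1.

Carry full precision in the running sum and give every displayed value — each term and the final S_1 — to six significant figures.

∫_2^26 x^5 dx evaluates to 5.14860e+07.
½[f(2) + f(26)] = ½[32.0000 + 1.18814e+07] = 5.94070e+06.
So far: 5.74267e+07.
k=1: B_{2}/(2)! × [f^{(1)}(26) − f^{(1)}(2)] = 1/12 × (2.28488e+06 − 80.0000) = 190400.

S_1 ≈ 5.76171e+07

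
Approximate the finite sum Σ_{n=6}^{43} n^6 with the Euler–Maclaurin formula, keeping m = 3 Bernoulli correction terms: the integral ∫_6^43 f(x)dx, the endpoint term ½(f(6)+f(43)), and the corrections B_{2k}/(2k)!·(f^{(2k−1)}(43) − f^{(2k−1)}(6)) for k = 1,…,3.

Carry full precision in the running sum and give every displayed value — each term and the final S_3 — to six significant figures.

∫_6^43 x^6 dx evaluates to 3.88312e+10.
Endpoint term: (f(6) + f(43))/2 = (46656.0 + 6.32136e+09)/2 = 3.16070e+09.
Integral + boundary = 4.19919e+10.
k=1: B_{2}/(2)! × [f^{(1)}(43) − f^{(1)}(6)] = 1/12 × (8.82051e+08 − 46656.0) = 7.35003e+07.
After k=1: 4.20654e+10.
k=2: B_{4}/(4)! × [f^{(3)}(43) − f^{(3)}(6)] = −1/720 × (9.54084e+06 − 25920.0) = -13215.2.
After k=2: 4.20654e+10.
k=3: B_{6}/(6)! × [f^{(5)}(43) − f^{(5)}(6)] = 1/30240 × (30960.0 − 4320.00) = 0.880952.

S_3 ≈ 4.20654e+10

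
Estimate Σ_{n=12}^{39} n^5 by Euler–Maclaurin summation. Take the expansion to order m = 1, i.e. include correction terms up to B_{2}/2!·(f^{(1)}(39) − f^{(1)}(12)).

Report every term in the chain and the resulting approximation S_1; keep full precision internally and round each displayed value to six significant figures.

∫_12^39 x^5 dx evaluates to 5.85960e+08.
½[f(12) + f(39)] = ½[248832 + 9.02242e+07] = 4.52365e+07.
Running total after boundary: 6.31196e+08.
Order-1 term: 1/12 · (1.15672e+07 − 103680) = 955294.

S_1 ≈ 6.32151e+08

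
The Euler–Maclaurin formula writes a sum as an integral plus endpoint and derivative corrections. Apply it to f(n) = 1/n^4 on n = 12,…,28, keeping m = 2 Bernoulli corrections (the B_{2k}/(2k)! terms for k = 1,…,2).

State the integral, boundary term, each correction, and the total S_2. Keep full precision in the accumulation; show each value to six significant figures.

Integral: ∫_12^28 1/x^4 dx = 0.000177717.
½[f(12) + f(28)] = ½[4.82253e-05 + 1.62693e-06] = 2.49261e-05.
So far: 0.000202643.
Correction k=1: B_{2}/2! · (f^{(1)}(28) − f^{(1)}(12)) = 1/12 · (-2.32418e-07 − (-1.60751e-05)) = 1.32022e-06.
After k=1: 0.000203963.
Correction k=2: B_{4}/4! · (f^{(3)}(28) − f^{(3)}(12)) = −1/720 · (-8.89355e-09 − (-3.34898e-06)) = -4.63901e-09.

S_2 ≈ 0.000203958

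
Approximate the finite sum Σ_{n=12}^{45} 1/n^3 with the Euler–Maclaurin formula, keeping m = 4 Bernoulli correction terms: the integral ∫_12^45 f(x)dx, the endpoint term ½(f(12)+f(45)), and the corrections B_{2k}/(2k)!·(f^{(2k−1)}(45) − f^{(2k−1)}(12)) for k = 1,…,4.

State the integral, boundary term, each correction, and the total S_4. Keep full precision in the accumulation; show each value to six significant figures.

The integral term ∫_12^45 1/x^3 dx = 0.00322531.
½[f(12) + f(45)] = ½[0.000578704 + 1.09739e-05] = 0.000294839.
Running total after boundary: 0.00352015.
k=1: B_{2}/(2)! × [f^{(1)}(45) − f^{(1)}(12)] = 1/12 × (-7.31596e-07 − (-0.000144676)) = 1.19954e-05.
Partial sum through k=1: 0.00353214.
k=2: B_{4}/(4)! × [f^{(3)}(45) − f^{(3)}(12)] = −1/720 × (-7.22564e-09 − (-2.00939e-05)) = -2.78981e-08.
Partial sum through k=2: 0.00353211.
k=3: B_{6}/(6)! × [f^{(5)}(45) − f^{(5)}(12)] = 1/30240 × (-1.49865e-10 − (-5.86071e-06)) = 1.93802e-10.
Partial sum through k=3: 0.00353212.
k=4: B_{8}/(8)! × [f^{(7)}(45) − f^{(7)}(12)] = −1/1209600 × (-5.32854e-12 − (-2.93036e-06)) = -2.42258e-12.

S_4 ≈ 0.00353212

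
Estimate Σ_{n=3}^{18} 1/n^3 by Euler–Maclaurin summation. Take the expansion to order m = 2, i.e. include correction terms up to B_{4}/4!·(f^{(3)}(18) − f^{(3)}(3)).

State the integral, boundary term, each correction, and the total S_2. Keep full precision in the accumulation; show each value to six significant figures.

S_2 ≈ 0.0755863

The integral term ∫_3^18 1/x^3 dx = 0.0540123.
Endpoint term: (f(3) + f(18))/2 = (0.0370370 + 0.000171468)/2 = 0.0186043.
Running total after boundary: 0.0726166.
Correction k=1: B_{2}/2! · (f^{(1)}(18) − f^{(1)}(3)) = 1/12 · (-2.85780e-05 − (-0.0370370)) = 0.00308404.
Running total after k=1: 0.0757006.
Correction k=2: B_{4}/4! · (f^{(3)}(18) − f^{(3)}(3)) = −1/720 · (-1.76407e-06 − (-0.0823045)) = -0.000114309.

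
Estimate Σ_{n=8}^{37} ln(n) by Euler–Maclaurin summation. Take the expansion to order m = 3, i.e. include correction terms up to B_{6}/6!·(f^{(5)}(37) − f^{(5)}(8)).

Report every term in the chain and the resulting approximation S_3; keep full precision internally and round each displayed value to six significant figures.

The integral term ∫_8^37 ln(x) dx = 87.9684.
Boundary: ½(f(8) + f(37)) = ½(2.07944 + 3.61092) = 2.84518.
Integral + boundary = 90.8136.
Correction k=1: B_{2}/2! · (f^{(1)}(37) − f^{(1)}(8)) = 1/12 · (0.0270270 − 0.125000) = -0.00816441.
Running total after k=1: 90.8054.
Correction k=2: B_{4}/4! · (f^{(3)}(37) − f^{(3)}(8)) = −1/720 · (3.94843e-05 − 0.00390625) = 5.37051e-06.
Running total after k=2: 90.8055.
Correction k=3: B_{6}/6! · (f^{(5)}(37) − f^{(5)}(8)) = 1/30240 · (3.46101e-07 − 0.000732422) = -2.42089e-08.

S_3 ≈ 90.8055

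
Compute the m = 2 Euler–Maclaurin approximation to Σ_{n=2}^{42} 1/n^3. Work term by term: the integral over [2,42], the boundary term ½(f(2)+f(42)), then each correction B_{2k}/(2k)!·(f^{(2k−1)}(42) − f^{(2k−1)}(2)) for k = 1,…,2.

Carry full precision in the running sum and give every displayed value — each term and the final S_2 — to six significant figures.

The integral term ∫_2^42 1/x^3 dx = 0.124717.
½[f(2) + f(42)] = ½[0.125000 + 1.34975e-05] = 0.0625067.
Running total after boundary: 0.187223.
k=1: B_{2}/(2)! × [f^{(1)}(42) − f^{(1)}(2)] = 1/12 × (-9.64104e-07 − (-0.187500)) = 0.0156249.
After k=1: 0.202848.
k=2: B_{4}/(4)! × [f^{(3)}(42) − f^{(3)}(2)] = −1/720 × (-1.09309e-08 − (-0.937500)) = -0.00130208.

S_2 ≈ 0.201546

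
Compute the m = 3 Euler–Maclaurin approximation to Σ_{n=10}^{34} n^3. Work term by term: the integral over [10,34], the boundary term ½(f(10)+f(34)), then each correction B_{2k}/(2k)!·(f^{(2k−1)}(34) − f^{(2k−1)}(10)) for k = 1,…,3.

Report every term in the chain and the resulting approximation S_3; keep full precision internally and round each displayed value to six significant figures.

The integral term ∫_10^34 x^3 dx = 331584.
Boundary: ½(f(10) + f(34)) = ½(1000.00 + 39304.0) = 20152.0.
Integral + boundary = 351736.
Order-1 term: 1/12 · (3468.00 − 300.000) = 264.000.
Running total after k=1: 352000.
Order-2 term: −1/720 · (6.00000 − 6.00000) = 0.00000.
Running total after k=2: 352000.
Order-3 term: 1/30240 · (0.00000 − 0.00000) = 0.00000.

S_3 ≈ 352000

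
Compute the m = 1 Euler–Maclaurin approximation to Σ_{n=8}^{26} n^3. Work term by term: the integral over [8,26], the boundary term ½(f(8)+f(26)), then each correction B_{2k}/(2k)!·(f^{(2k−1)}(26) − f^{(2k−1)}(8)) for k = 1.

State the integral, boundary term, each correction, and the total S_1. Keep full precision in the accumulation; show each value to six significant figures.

S_1 ≈ 122417

The integral term ∫_8^26 x^3 dx = 113220.
Endpoint term: (f(8) + f(26))/2 = (512.000 + 17576.0)/2 = 9044.00.
So far: 122264.
k=1: B_{2}/(2)! × [f^{(1)}(26) − f^{(1)}(8)] = 1/12 × (2028.00 − 192.000) = 153.000.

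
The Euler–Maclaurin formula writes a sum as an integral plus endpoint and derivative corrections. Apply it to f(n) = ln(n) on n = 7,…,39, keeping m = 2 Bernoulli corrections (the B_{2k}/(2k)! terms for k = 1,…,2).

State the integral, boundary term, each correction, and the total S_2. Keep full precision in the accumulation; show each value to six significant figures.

S_2 ≈ 100.053

Integral: ∫_7^39 ln(x) dx = 97.2575.
Endpoint term: (f(7) + f(39))/2 = (1.94591 + 3.66356)/2 = 2.80474.
Integral + boundary = 100.062.
Order-1 term: 1/12 · (0.0256410 − 0.142857) = -0.00976801.
Partial sum through k=1: 100.053.
Order-2 term: −1/720 · (3.37160e-05 − 0.00583090) = 8.05165e-06.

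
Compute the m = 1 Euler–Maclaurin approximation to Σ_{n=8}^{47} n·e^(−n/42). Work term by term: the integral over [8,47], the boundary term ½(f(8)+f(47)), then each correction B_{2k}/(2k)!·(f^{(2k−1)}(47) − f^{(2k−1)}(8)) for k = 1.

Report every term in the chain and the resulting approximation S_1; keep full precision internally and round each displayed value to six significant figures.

Integral: ∫_8^47 x·e^(−x/42) dx = 514.991.
Boundary: ½(f(8) + f(47)) = ½(6.61252 + 15.3498) = 10.9811.
Integral + boundary = 525.973.
Correction k=1: B_{2}/2! · (f^{(1)}(47) − f^{(1)}(8)) = 1/12 · (-0.0388798 − 0.669124) = -0.0590004.

S_1 ≈ 525.914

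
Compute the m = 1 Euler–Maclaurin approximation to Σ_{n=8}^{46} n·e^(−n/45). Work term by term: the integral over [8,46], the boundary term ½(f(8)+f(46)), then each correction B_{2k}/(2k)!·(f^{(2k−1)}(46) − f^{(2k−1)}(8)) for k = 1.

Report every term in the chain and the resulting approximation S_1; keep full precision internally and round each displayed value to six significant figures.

S_1 ≈ 534.759

∫_8^46 x·e^(−x/45) dx evaluates to 523.193.
Endpoint term: (f(8) + f(46))/2 = (6.69703 + 16.5505)/2 = 11.6238.
So far: 534.817.
k=1: B_{2}/(2)! × [f^{(1)}(46) − f^{(1)}(8)] = 1/12 × (-0.00799543 − 0.688306) = -0.0580251.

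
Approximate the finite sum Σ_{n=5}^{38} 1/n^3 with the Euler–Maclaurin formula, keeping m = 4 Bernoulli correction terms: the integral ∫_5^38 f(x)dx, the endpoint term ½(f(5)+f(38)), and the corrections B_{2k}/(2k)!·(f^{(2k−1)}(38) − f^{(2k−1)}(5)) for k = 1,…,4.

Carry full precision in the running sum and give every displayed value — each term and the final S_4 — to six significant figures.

S_4 ≈ 0.0240576

The integral term ∫_5^38 1/x^3 dx = 0.0196537.
Endpoint term: (f(5) + f(38))/2 = (0.00800000 + 1.82242e-05)/2 = 0.00400911.
So far: 0.0236629.
k=1: B_{2}/(2)! × [f^{(1)}(38) − f^{(1)}(5)] = 1/12 × (-1.43876e-06 − (-0.00480000)) = 0.000399880.
Running total after k=1: 0.0240627.
k=2: B_{4}/(4)! × [f^{(3)}(38) − f^{(3)}(5)] = −1/720 × (-1.99274e-08 − (-0.00384000)) = -5.33331e-06.
Running total after k=2: 0.0240574.
k=3: B_{6}/(6)! × [f^{(5)}(38) − f^{(5)}(5)] = 1/30240 × (-5.79605e-10 − (-0.00645120)) = 2.13333e-07.
Running total after k=3: 0.0240576.
k=4: B_{8}/(8)! × [f^{(7)}(38) − f^{(7)}(5)] = −1/1209600 × (-2.88999e-11 − (-0.0185795)) = -1.53600e-08.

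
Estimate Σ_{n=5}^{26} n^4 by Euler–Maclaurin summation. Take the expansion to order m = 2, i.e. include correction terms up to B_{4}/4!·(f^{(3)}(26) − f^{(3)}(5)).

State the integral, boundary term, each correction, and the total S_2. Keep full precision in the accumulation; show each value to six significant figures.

∫_5^26 x^4 dx evaluates to 2.37565e+06.
Endpoint term: (f(5) + f(26))/2 = (625.000 + 456976)/2 = 228800.
Integral + boundary = 2.60445e+06.
Order-1 term: 1/12 · (70304.0 − 500.000) = 5817.00.
Partial sum through k=1: 2.61027e+06.
Order-2 term: −1/720 · (624.000 − 120.000) = -0.700000.

S_2 ≈ 2.61027e+06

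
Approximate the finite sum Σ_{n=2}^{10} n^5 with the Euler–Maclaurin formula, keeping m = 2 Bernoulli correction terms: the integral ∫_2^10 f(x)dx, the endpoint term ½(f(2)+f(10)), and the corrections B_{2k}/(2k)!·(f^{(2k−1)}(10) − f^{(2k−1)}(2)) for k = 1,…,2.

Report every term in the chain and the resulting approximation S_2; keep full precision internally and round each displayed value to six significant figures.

S_2 ≈ 220824

∫_2^10 x^5 dx evaluates to 166656.
½[f(2) + f(10)] = ½[32.0000 + 100000] = 50016.0.
Integral + boundary = 216672.
Correction k=1: B_{2}/2! · (f^{(1)}(10) − f^{(1)}(2)) = 1/12 · (50000.0 − 80.0000) = 4160.00.
Running total after k=1: 220832.
Correction k=2: B_{4}/4! · (f^{(3)}(10) − f^{(3)}(2)) = −1/720 · (6000.00 − 240.000) = -8.00000.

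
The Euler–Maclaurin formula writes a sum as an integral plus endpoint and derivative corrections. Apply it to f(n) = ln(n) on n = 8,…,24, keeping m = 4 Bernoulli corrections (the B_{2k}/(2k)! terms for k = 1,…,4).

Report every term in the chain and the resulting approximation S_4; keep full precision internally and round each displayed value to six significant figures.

S_4 ≈ 46.2596

The integral term ∫_8^24 ln(x) dx = 43.6378.
Endpoint term: (f(8) + f(24))/2 = (2.07944 + 3.17805)/2 = 2.62875.
Integral + boundary = 46.2665.
Correction k=1: B_{2}/2! · (f^{(1)}(24) − f^{(1)}(8)) = 1/12 · (0.0416667 − 0.125000) = -0.00694444.
Partial sum through k=1: 46.2596.
Correction k=2: B_{4}/4! · (f^{(3)}(24) − f^{(3)}(8)) = −1/720 · (0.000144676 − 0.00390625) = 5.22441e-06.
Partial sum through k=2: 46.2596.
Correction k=3: B_{6}/6! · (f^{(5)}(24) − f^{(5)}(8)) = 1/30240 · (3.01408e-06 − 0.000732422) = -2.41206e-08.
Partial sum through k=3: 46.2596.
Correction k=4: B_{8}/8! · (f^{(7)}(24) − f^{(7)}(8)) = −1/1209600 · (1.56983e-07 − 0.000343323) = 2.83702e-10.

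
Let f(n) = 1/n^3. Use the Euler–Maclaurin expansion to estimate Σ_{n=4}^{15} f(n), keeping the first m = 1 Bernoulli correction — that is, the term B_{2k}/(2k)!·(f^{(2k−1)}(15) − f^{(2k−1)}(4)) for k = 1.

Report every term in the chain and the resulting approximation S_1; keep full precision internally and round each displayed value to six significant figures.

S_1 ≈ 0.0379601

∫_4^15 1/x^3 dx evaluates to 0.0290278.
Boundary: ½(f(4) + f(15)) = ½(0.0156250 + 0.000296296) = 0.00796065.
Running total after boundary: 0.0369884.
Order-1 term: 1/12 · (-5.92593e-05 − (-0.0117188)) = 0.000971624.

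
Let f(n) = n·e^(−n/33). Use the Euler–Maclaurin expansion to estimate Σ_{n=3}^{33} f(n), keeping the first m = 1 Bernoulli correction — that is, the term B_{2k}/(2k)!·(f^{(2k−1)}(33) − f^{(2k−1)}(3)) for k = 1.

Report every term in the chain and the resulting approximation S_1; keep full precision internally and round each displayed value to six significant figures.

S_1 ≈ 290.893

The integral term ∫_3^33 x·e^(−x/33) dx = 283.522.
Boundary: ½(f(3) + f(33)) = ½(2.73930 + 12.1400) = 7.43966.
So far: 290.962.
Correction k=1: B_{2}/2! · (f^{(1)}(33) − f^{(1)}(3)) = 1/12 · (0.00000 − 0.830092) = -0.0691743.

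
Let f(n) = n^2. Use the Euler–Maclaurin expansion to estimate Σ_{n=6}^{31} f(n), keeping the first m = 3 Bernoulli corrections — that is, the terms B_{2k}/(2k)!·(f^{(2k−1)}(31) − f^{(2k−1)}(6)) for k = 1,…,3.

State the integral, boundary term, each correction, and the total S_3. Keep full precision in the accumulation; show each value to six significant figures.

The integral term ∫_6^31 x^2 dx = 9858.33.
½[f(6) + f(31)] = ½[36.0000 + 961.000] = 498.500.
Integral + boundary = 10356.8.
Order-1 term: 1/12 · (62.0000 − 12.0000) = 4.16667.
After k=1: 10361.0.
Order-2 term: −1/720 · (0.00000 − 0.00000) = 0.00000.
After k=2: 10361.0.
Order-3 term: 1/30240 · (0.00000 − 0.00000) = 0.00000.

S_3 ≈ 10361.0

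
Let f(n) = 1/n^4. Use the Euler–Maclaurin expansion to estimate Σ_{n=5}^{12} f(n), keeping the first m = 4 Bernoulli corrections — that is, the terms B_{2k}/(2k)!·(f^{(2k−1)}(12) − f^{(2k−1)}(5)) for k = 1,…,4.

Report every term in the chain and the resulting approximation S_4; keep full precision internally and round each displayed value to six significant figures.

S_4 ≈ 0.00340118

The integral term ∫_5^12 1/x^4 dx = 0.00247377.
Boundary: ½(f(5) + f(12)) = ½(0.00160000 + 4.82253e-05) = 0.000824113.
Integral + boundary = 0.00329788.
k=1: B_{2}/(2)! × [f^{(1)}(12) − f^{(1)}(5)] = 1/12 × (-1.60751e-05 − (-0.00128000)) = 0.000105327.
Running total after k=1: 0.00340321.
k=2: B_{4}/(4)! × [f^{(3)}(12) − f^{(3)}(5)] = −1/720 × (-3.34898e-06 − (-0.00153600)) = -2.12868e-06.
Running total after k=2: 0.00340108.
k=3: B_{6}/(6)! × [f^{(5)}(12) − f^{(5)}(5)] = 1/30240 × (-1.30238e-06 − (-0.00344064)) = 1.13735e-07.
Running total after k=3: 0.00340119.
k=4: B_{8}/(8)! × [f^{(7)}(12) − f^{(7)}(5)] = −1/1209600 × (-8.13988e-07 − (-0.0123863)) = -1.02393e-08.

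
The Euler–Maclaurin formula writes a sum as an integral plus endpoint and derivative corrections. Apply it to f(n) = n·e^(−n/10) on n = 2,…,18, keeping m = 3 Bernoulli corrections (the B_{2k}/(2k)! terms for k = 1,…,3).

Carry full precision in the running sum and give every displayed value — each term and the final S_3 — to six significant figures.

S_3 ≈ 54.2048

Integral: ∫_2^18 x·e^(−x/10) dx = 51.9640.
½[f(2) + f(18)] = ½[1.63746 + 2.97538] = 2.30642.
Integral + boundary = 54.2704.
Correction k=1: B_{2}/2! · (f^{(1)}(18) − f^{(1)}(2)) = 1/12 · (-0.132239 − 0.654985) = -0.0656020.
Running total after k=1: 54.2048.
Correction k=2: B_{4}/4! · (f^{(3)}(18) − f^{(3)}(2)) = −1/720 · (0.00198359 − 0.0229245) = 2.90845e-05.
Running total after k=2: 54.2048.
Correction k=3: B_{6}/6! · (f^{(5)}(18) − f^{(5)}(2)) = 1/30240 · (5.28956e-05 − 0.000392991) = -1.12465e-08.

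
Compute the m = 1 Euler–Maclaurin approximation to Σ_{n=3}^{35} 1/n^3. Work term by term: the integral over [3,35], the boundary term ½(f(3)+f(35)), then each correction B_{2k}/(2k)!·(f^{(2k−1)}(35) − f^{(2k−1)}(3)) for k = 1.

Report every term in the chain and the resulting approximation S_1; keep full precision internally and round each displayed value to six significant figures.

S_1 ≈ 0.0767638

Integral: ∫_3^35 1/x^3 dx = 0.0551474.
½[f(3) + f(35)] = ½[0.0370370 + 2.33236e-05] = 0.0185302.
Integral + boundary = 0.0736776.
Order-1 term: 1/12 · (-1.99917e-06 − (-0.0370370)) = 0.00308625.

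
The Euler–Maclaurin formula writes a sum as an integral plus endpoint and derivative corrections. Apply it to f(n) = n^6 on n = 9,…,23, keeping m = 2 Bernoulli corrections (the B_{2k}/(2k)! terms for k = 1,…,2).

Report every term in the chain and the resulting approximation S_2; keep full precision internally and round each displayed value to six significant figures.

S_2 ≈ 5.63191e+08

∫_9^23 x^6 dx evaluates to 4.85720e+08.
Boundary: ½(f(9) + f(23)) = ½(531441 + 1.48036e+08) = 7.42837e+07.
So far: 5.60004e+08.
Correction k=1: B_{2}/2! · (f^{(1)}(23) − f^{(1)}(9)) = 1/12 · (3.86181e+07 − 354294) = 3.18865e+06.
After k=1: 5.63193e+08.
Correction k=2: B_{4}/4! · (f^{(3)}(23) − f^{(3)}(9)) = −1/720 · (1.46004e+06 − 87480.0) = -1906.33.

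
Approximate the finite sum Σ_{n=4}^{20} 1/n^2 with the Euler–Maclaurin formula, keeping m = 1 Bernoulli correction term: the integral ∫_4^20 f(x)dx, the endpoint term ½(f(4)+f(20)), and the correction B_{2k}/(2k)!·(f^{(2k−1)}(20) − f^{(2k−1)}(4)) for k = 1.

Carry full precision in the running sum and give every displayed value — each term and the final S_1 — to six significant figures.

S_1 ≈ 0.235083

Integral: ∫_4^20 1/x^2 dx = 0.200000.
Endpoint term: (f(4) + f(20))/2 = (0.0625000 + 0.00250000)/2 = 0.0325000.
Running total after boundary: 0.232500.
Correction k=1: B_{2}/2! · (f^{(1)}(20) − f^{(1)}(4)) = 1/12 · (-0.000250000 − (-0.0312500)) = 0.00258333.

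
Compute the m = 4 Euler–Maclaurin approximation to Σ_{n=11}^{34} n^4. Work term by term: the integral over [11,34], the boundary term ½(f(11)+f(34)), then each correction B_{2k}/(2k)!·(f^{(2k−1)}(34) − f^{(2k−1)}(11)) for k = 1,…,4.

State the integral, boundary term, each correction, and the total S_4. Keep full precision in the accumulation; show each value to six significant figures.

S_4 ≈ 9.74302e+06

Integral: ∫_11^34 x^4 dx = 9.05487e+06.
Endpoint term: (f(11) + f(34))/2 = (14641.0 + 1.33634e+06)/2 = 675488.
Running total after boundary: 9.73036e+06.
Correction k=1: B_{2}/2! · (f^{(1)}(34) − f^{(1)}(11)) = 1/12 · (157216 − 5324.00) = 12657.7.
After k=1: 9.74302e+06.
Correction k=2: B_{4}/4! · (f^{(3)}(34) − f^{(3)}(11)) = −1/720 · (816.000 − 264.000) = -0.766667.
After k=2: 9.74302e+06.
Correction k=3: B_{6}/6! · (f^{(5)}(34) − f^{(5)}(11)) = 1/30240 · (0.00000 − 0.00000) = 0.00000.
After k=3: 9.74302e+06.
Correction k=4: B_{8}/8! · (f^{(7)}(34) − f^{(7)}(11)) = −1/1209600 · (0.00000 − 0.00000) = 0.00000.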